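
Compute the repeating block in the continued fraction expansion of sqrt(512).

Write x_i = (sqrt(512) + m_i)/d_i with (m_0, d_0) = (0, 1). a_0 = floor(sqrt(512)) = 22, since 22^2 = 484 <= 512 < 529 = 23^2.
Iterate m_{i+1} = d_i*a_i - m_i, d_{i+1} = (512 - m_{i+1}^2)/d_i, a_{i+1} = floor((a_0 + m_{i+1})/d_{i+1}):
  m_1 = 1*22 - 0 = 22, d_1 = (512 - 22^2)/1 = 28/1 = 28, a_1 = floor((22 + 22)/28) = 1.
  m_2 = 28*1 - 22 = 6, d_2 = (512 - 6^2)/28 = 476/28 = 17, a_2 = floor((22 + 6)/17) = 1.
  m_3 = 17*1 - 6 = 11, d_3 = (512 - 11^2)/17 = 391/17 = 23, a_3 = floor((22 + 11)/23) = 1.
  m_4 = 23*1 - 11 = 12, d_4 = (512 - 12^2)/23 = 368/23 = 16, a_4 = floor((22 + 12)/16) = 2.
  m_5 = 16*2 - 12 = 20, d_5 = (512 - 20^2)/16 = 112/16 = 7, a_5 = floor((22 + 20)/7) = 6.
  m_6 = 7*6 - 20 = 22, d_6 = (512 - 22^2)/7 = 28/7 = 4, a_6 = floor((22 + 22)/4) = 11.
  m_7 = 4*11 - 22 = 22, d_7 = (512 - 22^2)/4 = 28/4 = 7, a_7 = floor((22 + 22)/7) = 6.
  m_8 = 7*6 - 22 = 20, d_8 = (512 - 20^2)/7 = 112/7 = 16, a_8 = floor((22 + 20)/16) = 2.
  m_9 = 16*2 - 20 = 12, d_9 = (512 - 12^2)/16 = 368/16 = 23, a_9 = floor((22 + 12)/23) = 1.
  m_10 = 23*1 - 12 = 11, d_10 = (512 - 11^2)/23 = 391/23 = 17, a_10 = floor((22 + 11)/17) = 1.
  m_11 = 17*1 - 11 = 6, d_11 = (512 - 6^2)/17 = 476/17 = 28, a_11 = floor((22 + 6)/28) = 1.
  m_12 = 28*1 - 6 = 22, d_12 = (512 - 22^2)/28 = 28/28 = 1, a_12 = floor((22 + 22)/1) = 44.
  m_13 = 1*44 - 22 = 22, d_13 = (512 - 22^2)/1 = 28/1 = 28: (m_13, d_13) = (m_1, d_1) = (22, 28), so from here the quotients repeat a_1, ..., a_12; the period length is 12.
Hence the expansion of sqrt(512) is a_0 = 22 followed by the repeating block 1, 1, 1, 2, 6, 11, 6, 2, 1, 1, 1, 44 (period 12).

[22; (1, 1, 1, 2, 6, 11, 6, 2, 1, 1, 1, 44)]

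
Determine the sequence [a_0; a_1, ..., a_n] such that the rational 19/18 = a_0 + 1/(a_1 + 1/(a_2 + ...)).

Run the Euclidean algorithm on 19 and 18; the successive quotients are the partial quotients a_0, a_1, ... (each step inverts the fractional part left over by the previous one):
  19 = 1*18 + 1, so a_0 = 1.
  18 = 18*1 + 0, so a_1 = 18.
The remainder reaches 0 after 2 divisions, so the expansion has 2 partial quotients, read off in order.

[1; 18]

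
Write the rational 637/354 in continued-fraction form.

Run the Euclidean algorithm on 637 and 354; the successive quotients are the partial quotients a_0, a_1, ... (each step inverts the fractional part left over by the previous one):
  637 = 1*354 + 283, so a_0 = 1.
  354 = 1*283 + 71, so a_1 = 1.
  283 = 3*71 + 70, so a_2 = 3.
  71 = 1*70 + 1, so a_3 = 1.
  70 = 70*1 + 0, so a_4 = 70.
The remainder reaches 0 after 5 divisions, so the expansion has 5 partial quotients, read off in order.

[1; 1, 3, 1, 70]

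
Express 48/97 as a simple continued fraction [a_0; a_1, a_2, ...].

Run the Euclidean algorithm on 48 and 97; the successive quotients are the partial quotients a_0, a_1, ... (each step inverts the fractional part left over by the previous one):
  48 = 0*97 + 48, so a_0 = 0.
  97 = 2*48 + 1, so a_1 = 2.
  48 = 48*1 + 0, so a_2 = 48.
The remainder reaches 0 after 3 divisions, so the expansion has 3 partial quotients, read off in order.

[0; 2, 48]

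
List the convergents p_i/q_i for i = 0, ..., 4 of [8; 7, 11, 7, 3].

Using the convergent recurrence p_i = a_i*p_{i-1} + p_{i-2}, q_i = a_i*q_{i-1} + q_{i-2} with p_{-2}=0, p_{-1}=1, q_{-2}=1, q_{-1}=0:
  i=0: a_0=8, p_0 = 8*1 + 0 = 8, q_0 = 8*0 + 1 = 1.
  i=1: a_1=7, p_1 = 7*8 + 1 = 57, q_1 = 7*1 + 0 = 7.
  i=2: a_2=11, p_2 = 11*57 + 8 = 635, q_2 = 11*7 + 1 = 78.
  i=3: a_3=7, p_3 = 7*635 + 57 = 4502, q_3 = 7*78 + 7 = 553.
  i=4: a_4=3, p_4 = 3*4502 + 635 = 14141, q_4 = 3*553 + 78 = 1737.

8/1, 57/7, 635/78, 4502/553, 14141/1737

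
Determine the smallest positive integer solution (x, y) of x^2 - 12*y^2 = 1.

First expand sqrt(12) as a continued fraction. With x_i = (sqrt(12) + m_i)/d_i and (m_0, d_0) = (0, 1): a_0 = floor(sqrt(12)) = 3, since 3^2 = 9 <= 12 < 16 = 4^2.
Iterate m_{i+1} = d_i*a_i - m_i, d_{i+1} = (12 - m_{i+1}^2)/d_i, a_{i+1} = floor((a_0 + m_{i+1})/d_{i+1}):
  m_1 = 1*3 - 0 = 3, d_1 = (12 - 3^2)/1 = 3/1 = 3, a_1 = floor((3 + 3)/3) = 2.
  m_2 = 3*2 - 3 = 3, d_2 = (12 - 3^2)/3 = 3/3 = 1, a_2 = floor((3 + 3)/1) = 6.
  m_3 = 1*6 - 3 = 3, d_3 = (12 - 3^2)/1 = 3/1 = 3: (m_3, d_3) = (m_1, d_1) = (3, 3), so from here the quotients repeat a_1, a_2; the period length is 2.
So sqrt(12) = [3; (2, 6)] with period length k = 2.
k is even, so the fundamental solution of x^2 - 12y^2 = 1 is (p_{k-1}, q_{k-1}) = (p_1, q_1); compute convergents through index 1.
Convergents (p_i = a_i*p_{i-1} + p_{i-2}, q_i = a_i*q_{i-1} + q_{i-2} with p_{-2}=0, p_{-1}=1, q_{-2}=1, q_{-1}=0):
  i=0: a_0=3, p_0 = 3*1 + 0 = 3, q_0 = 3*0 + 1 = 1.
  i=1: a_1=2, p_1 = 2*3 + 1 = 7, q_1 = 2*1 + 0 = 2.
Check: 7^2 - 12*2^2 = 49 - 48 = 1, so (x, y) = (7, 2) solves the equation, and by the theorem it is the least positive solution.

(x, y) = (7, 2)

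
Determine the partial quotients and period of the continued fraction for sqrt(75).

[8; (1, 1, 1, 16)]

Write x_i = (sqrt(75) + m_i)/d_i with (m_0, d_0) = (0, 1). a_0 = floor(sqrt(75)) = 8, since 8^2 = 64 <= 75 < 81 = 9^2.
Iterate m_{i+1} = d_i*a_i - m_i, d_{i+1} = (75 - m_{i+1}^2)/d_i, a_{i+1} = floor((a_0 + m_{i+1})/d_{i+1}):
  m_1 = 1*8 - 0 = 8, d_1 = (75 - 8^2)/1 = 11/1 = 11, a_1 = floor((8 + 8)/11) = 1.
  m_2 = 11*1 - 8 = 3, d_2 = (75 - 3^2)/11 = 66/11 = 6, a_2 = floor((8 + 3)/6) = 1.
  m_3 = 6*1 - 3 = 3, d_3 = (75 - 3^2)/6 = 66/6 = 11, a_3 = floor((8 + 3)/11) = 1.
  m_4 = 11*1 - 3 = 8, d_4 = (75 - 8^2)/11 = 11/11 = 1, a_4 = floor((8 + 8)/1) = 16.
  m_5 = 1*16 - 8 = 8, d_5 = (75 - 8^2)/1 = 11/1 = 11: (m_5, d_5) = (m_1, d_1) = (8, 11), so from here the quotients repeat a_1, ..., a_4; the period length is 4.
Hence the expansion of sqrt(75) is a_0 = 8 followed by the repeating block 1, 1, 1, 16 (period 4).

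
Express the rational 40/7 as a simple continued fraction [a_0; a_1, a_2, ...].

[5; 1, 2, 2]

Run the Euclidean algorithm on 40 and 7; the successive quotients are the partial quotients a_0, a_1, ... (each step inverts the fractional part left over by the previous one):
  40 = 5*7 + 5, so a_0 = 5.
  7 = 1*5 + 2, so a_1 = 1.
  5 = 2*2 + 1, so a_2 = 2.
  2 = 2*1 + 0, so a_3 = 2.
The remainder reaches 0 after 4 divisions, so the expansion has 4 partial quotients, read off in order.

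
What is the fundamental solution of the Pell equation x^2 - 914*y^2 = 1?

First expand sqrt(914) as a continued fraction. With x_i = (sqrt(914) + m_i)/d_i and (m_0, d_0) = (0, 1): a_0 = floor(sqrt(914)) = 30, since 30^2 = 900 <= 914 < 961 = 31^2.
Iterate m_{i+1} = d_i*a_i - m_i, d_{i+1} = (914 - m_{i+1}^2)/d_i, a_{i+1} = floor((a_0 + m_{i+1})/d_{i+1}):
  m_1 = 1*30 - 0 = 30, d_1 = (914 - 30^2)/1 = 14/1 = 14, a_1 = floor((30 + 30)/14) = 4.
  m_2 = 14*4 - 30 = 26, d_2 = (914 - 26^2)/14 = 238/14 = 17, a_2 = floor((30 + 26)/17) = 3.
  m_3 = 17*3 - 26 = 25, d_3 = (914 - 25^2)/17 = 289/17 = 17, a_3 = floor((30 + 25)/17) = 3.
  m_4 = 17*3 - 25 = 26, d_4 = (914 - 26^2)/17 = 238/17 = 14, a_4 = floor((30 + 26)/14) = 4.
  m_5 = 14*4 - 26 = 30, d_5 = (914 - 30^2)/14 = 14/14 = 1, a_5 = floor((30 + 30)/1) = 60.
  m_6 = 1*60 - 30 = 30, d_6 = (914 - 30^2)/1 = 14/1 = 14: (m_6, d_6) = (m_1, d_1) = (30, 14), so from here the quotients repeat a_1, ..., a_5; the period length is 5.
So sqrt(914) = [30; (4, 3, 3, 4, 60)] with period length k = 5.
k is odd, so (p_{k-1}, q_{k-1}) only solves x^2 - 914y^2 = -1 and the fundamental solution of x^2 - 914y^2 = 1 is (p_{2k-1}, q_{2k-1}) = (p_9, q_9); compute convergents through index 9, running through the period twice.
Convergents (p_i = a_i*p_{i-1} + p_{i-2}, q_i = a_i*q_{i-1} + q_{i-2} with p_{-2}=0, p_{-1}=1, q_{-2}=1, q_{-1}=0):
  i=0: a_0=30, p_0 = 30*1 + 0 = 30, q_0 = 30*0 + 1 = 1.
  i=1: a_1=4, p_1 = 4*30 + 1 = 121, q_1 = 4*1 + 0 = 4.
  i=2: a_2=3, p_2 = 3*121 + 30 = 393, q_2 = 3*4 + 1 = 13.
  i=3: a_3=3, p_3 = 3*393 + 121 = 1300, q_3 = 3*13 + 4 = 43.
  i=4: a_4=4, p_4 = 4*1300 + 393 = 5593, q_4 = 4*43 + 13 = 185.
  i=5: a_5=60, p_5 = 60*5593 + 1300 = 336880, q_5 = 60*185 + 43 = 11143.
  i=6: a_6=4, p_6 = 4*336880 + 5593 = 1353113, q_6 = 4*11143 + 185 = 44757.
  i=7: a_7=3, p_7 = 3*1353113 + 336880 = 4396219, q_7 = 3*44757 + 11143 = 145414.
  i=8: a_8=3, p_8 = 3*4396219 + 1353113 = 14541770, q_8 = 3*145414 + 44757 = 480999.
  i=9: a_9=4, p_9 = 4*14541770 + 4396219 = 62563299, q_9 = 4*480999 + 145414 = 2069410.
Indeed p_4^2 - 914*q_4^2 = 31281649 - 31281650 = -1, not +1.
Check: 62563299^2 - 914*2069410^2 = 3914166381763401 - 3914166381763400 = 1, so (x, y) = (62563299, 2069410) solves the equation, and by the theorem it is the least positive solution.

(x, y) = (62563299, 2069410)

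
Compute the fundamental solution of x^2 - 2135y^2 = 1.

(x, y) = (7624, 165)

First expand sqrt(2135) as a continued fraction. With x_i = (sqrt(2135) + m_i)/d_i and (m_0, d_0) = (0, 1): a_0 = floor(sqrt(2135)) = 46, since 46^2 = 2116 <= 2135 < 2209 = 47^2.
Iterate m_{i+1} = d_i*a_i - m_i, d_{i+1} = (2135 - m_{i+1}^2)/d_i, a_{i+1} = floor((a_0 + m_{i+1})/d_{i+1}):
  m_1 = 1*46 - 0 = 46, d_1 = (2135 - 46^2)/1 = 19/1 = 19, a_1 = floor((46 + 46)/19) = 4.
  m_2 = 19*4 - 46 = 30, d_2 = (2135 - 30^2)/19 = 1235/19 = 65, a_2 = floor((46 + 30)/65) = 1.
  m_3 = 65*1 - 30 = 35, d_3 = (2135 - 35^2)/65 = 910/65 = 14, a_3 = floor((46 + 35)/14) = 5.
  m_4 = 14*5 - 35 = 35, d_4 = (2135 - 35^2)/14 = 910/14 = 65, a_4 = floor((46 + 35)/65) = 1.
  m_5 = 65*1 - 35 = 30, d_5 = (2135 - 30^2)/65 = 1235/65 = 19, a_5 = floor((46 + 30)/19) = 4.
  m_6 = 19*4 - 30 = 46, d_6 = (2135 - 46^2)/19 = 19/19 = 1, a_6 = floor((46 + 46)/1) = 92.
  m_7 = 1*92 - 46 = 46, d_7 = (2135 - 46^2)/1 = 19/1 = 19: (m_7, d_7) = (m_1, d_1) = (46, 19), so from here the quotients repeat a_1, ..., a_6; the period length is 6.
So sqrt(2135) = [46; (4, 1, 5, 1, 4, 92)] with period length k = 6.
k is even, so the fundamental solution of x^2 - 2135y^2 = 1 is (p_{k-1}, q_{k-1}) = (p_5, q_5); compute convergents through index 5.
Convergents (p_i = a_i*p_{i-1} + p_{i-2}, q_i = a_i*q_{i-1} + q_{i-2} with p_{-2}=0, p_{-1}=1, q_{-2}=1, q_{-1}=0):
  i=0: a_0=46, p_0 = 46*1 + 0 = 46, q_0 = 46*0 + 1 = 1.
  i=1: a_1=4, p_1 = 4*46 + 1 = 185, q_1 = 4*1 + 0 = 4.
  i=2: a_2=1, p_2 = 1*185 + 46 = 231, q_2 = 1*4 + 1 = 5.
  i=3: a_3=5, p_3 = 5*231 + 185 = 1340, q_3 = 5*5 + 4 = 29.
  i=4: a_4=1, p_4 = 1*1340 + 231 = 1571, q_4 = 1*29 + 5 = 34.
  i=5: a_5=4, p_5 = 4*1571 + 1340 = 7624, q_5 = 4*34 + 29 = 165.
Check: 7624^2 - 2135*165^2 = 58125376 - 58125375 = 1, so (x, y) = (7624, 165) solves the equation, and by the theorem it is the least positive solution.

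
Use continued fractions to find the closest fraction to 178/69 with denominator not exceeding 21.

49/19

Expand x = 178/69 as a continued fraction with the Euclidean algorithm:
  178 = 2*69 + 40, so a_0 = 2.
  69 = 1*40 + 29, so a_1 = 1.
  40 = 1*29 + 11, so a_2 = 1.
  29 = 2*11 + 7, so a_3 = 2.
  11 = 1*7 + 4, so a_4 = 1.
  7 = 1*4 + 3, so a_5 = 1.
  4 = 1*3 + 1, so a_6 = 1.
  3 = 3*1 + 0, so a_7 = 3.
so x = [2; 1, 1, 2, 1, 1, 1, 3].
Convergents (p_i = a_i*p_{i-1} + p_{i-2}, q_i = a_i*q_{i-1} + q_{i-2} with p_{-2}=0, p_{-1}=1, q_{-2}=1, q_{-1}=0), until the denominator exceeds 21:
  i=0: a_0=2, p_0 = 2*1 + 0 = 2, q_0 = 2*0 + 1 = 1.
  i=1: a_1=1, p_1 = 1*2 + 1 = 3, q_1 = 1*1 + 0 = 1.
  i=2: a_2=1, p_2 = 1*3 + 2 = 5, q_2 = 1*1 + 1 = 2.
  i=3: a_3=2, p_3 = 2*5 + 3 = 13, q_3 = 2*2 + 1 = 5.
  i=4: a_4=1, p_4 = 1*13 + 5 = 18, q_4 = 1*5 + 2 = 7.
  i=5: a_5=1, p_5 = 1*18 + 13 = 31, q_5 = 1*7 + 5 = 12.
  i=6: a_6=1, p_6 = 1*31 + 18 = 49, q_6 = 1*12 + 7 = 19.
  i=7: a_7=3, p_7 = 3*49 + 31 = 178, q_7 = 3*19 + 12 = 69.
q_7 = 69 > 21, so the last convergent with denominator <= 21 is p_6/q_6 = 49/19.
The closest fraction with denominator <= 21 is either p_6/q_6 or the intermediate fraction (k*p_6 + p_5)/(k*q_6 + q_5) with the largest k >= 1 whose denominator stays <= 21; these approach x as k grows, and every other convergent or intermediate fraction in range is farther away.
Largest k: floor((21 - q_5)/q_6) = floor((21 - 12)/19) = 0.
Since k = 0, no intermediate fraction beyond p_6/q_6 has denominator <= 21, so the convergent 49/19 is the closest (its error is |178*19 - 49*69|/(69*19) = 1/1311).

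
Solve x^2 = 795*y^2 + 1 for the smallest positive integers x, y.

(x, y) = (6626, 235)

First expand sqrt(795) as a continued fraction. With x_i = (sqrt(795) + m_i)/d_i and (m_0, d_0) = (0, 1): a_0 = floor(sqrt(795)) = 28, since 28^2 = 784 <= 795 < 841 = 29^2.
Iterate m_{i+1} = d_i*a_i - m_i, d_{i+1} = (795 - m_{i+1}^2)/d_i, a_{i+1} = floor((a_0 + m_{i+1})/d_{i+1}):
  m_1 = 1*28 - 0 = 28, d_1 = (795 - 28^2)/1 = 11/1 = 11, a_1 = floor((28 + 28)/11) = 5.
  m_2 = 11*5 - 28 = 27, d_2 = (795 - 27^2)/11 = 66/11 = 6, a_2 = floor((28 + 27)/6) = 9.
  m_3 = 6*9 - 27 = 27, d_3 = (795 - 27^2)/6 = 66/6 = 11, a_3 = floor((28 + 27)/11) = 5.
  m_4 = 11*5 - 27 = 28, d_4 = (795 - 28^2)/11 = 11/11 = 1, a_4 = floor((28 + 28)/1) = 56.
  m_5 = 1*56 - 28 = 28, d_5 = (795 - 28^2)/1 = 11/1 = 11: (m_5, d_5) = (m_1, d_1) = (28, 11), so from here the quotients repeat a_1, ..., a_4; the period length is 4.
So sqrt(795) = [28; (5, 9, 5, 56)] with period length k = 4.
k is even, so the fundamental solution of x^2 - 795y^2 = 1 is (p_{k-1}, q_{k-1}) = (p_3, q_3); compute convergents through index 3.
Convergents (p_i = a_i*p_{i-1} + p_{i-2}, q_i = a_i*q_{i-1} + q_{i-2} with p_{-2}=0, p_{-1}=1, q_{-2}=1, q_{-1}=0):
  i=0: a_0=28, p_0 = 28*1 + 0 = 28, q_0 = 28*0 + 1 = 1.
  i=1: a_1=5, p_1 = 5*28 + 1 = 141, q_1 = 5*1 + 0 = 5.
  i=2: a_2=9, p_2 = 9*141 + 28 = 1297, q_2 = 9*5 + 1 = 46.
  i=3: a_3=5, p_3 = 5*1297 + 141 = 6626, q_3 = 5*46 + 5 = 235.
Check: 6626^2 - 795*235^2 = 43903876 - 43903875 = 1, so (x, y) = (6626, 235) solves the equation, and by the theorem it is the least positive solution.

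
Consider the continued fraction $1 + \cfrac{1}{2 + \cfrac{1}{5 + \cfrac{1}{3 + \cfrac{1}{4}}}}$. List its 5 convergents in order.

1/1, 3/2, 16/11, 51/35, 220/151

Using the convergent recurrence p_i = a_i*p_{i-1} + p_{i-2}, q_i = a_i*q_{i-1} + q_{i-2} with p_{-2}=0, p_{-1}=1, q_{-2}=1, q_{-1}=0:
  i=0: a_0=1, p_0 = 1*1 + 0 = 1, q_0 = 1*0 + 1 = 1.
  i=1: a_1=2, p_1 = 2*1 + 1 = 3, q_1 = 2*1 + 0 = 2.
  i=2: a_2=5, p_2 = 5*3 + 1 = 16, q_2 = 5*2 + 1 = 11.
  i=3: a_3=3, p_3 = 3*16 + 3 = 51, q_3 = 3*11 + 2 = 35.
  i=4: a_4=4, p_4 = 4*51 + 16 = 220, q_4 = 4*35 + 11 = 151.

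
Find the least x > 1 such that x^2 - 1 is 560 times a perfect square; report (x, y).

(x, y) = (71, 3)

First expand sqrt(560) as a continued fraction. With x_i = (sqrt(560) + m_i)/d_i and (m_0, d_0) = (0, 1): a_0 = floor(sqrt(560)) = 23, since 23^2 = 529 <= 560 < 576 = 24^2.
Iterate m_{i+1} = d_i*a_i - m_i, d_{i+1} = (560 - m_{i+1}^2)/d_i, a_{i+1} = floor((a_0 + m_{i+1})/d_{i+1}):
  m_1 = 1*23 - 0 = 23, d_1 = (560 - 23^2)/1 = 31/1 = 31, a_1 = floor((23 + 23)/31) = 1.
  m_2 = 31*1 - 23 = 8, d_2 = (560 - 8^2)/31 = 496/31 = 16, a_2 = floor((23 + 8)/16) = 1.
  m_3 = 16*1 - 8 = 8, d_3 = (560 - 8^2)/16 = 496/16 = 31, a_3 = floor((23 + 8)/31) = 1.
  m_4 = 31*1 - 8 = 23, d_4 = (560 - 23^2)/31 = 31/31 = 1, a_4 = floor((23 + 23)/1) = 46.
  m_5 = 1*46 - 23 = 23, d_5 = (560 - 23^2)/1 = 31/1 = 31: (m_5, d_5) = (m_1, d_1) = (23, 31), so from here the quotients repeat a_1, ..., a_4; the period length is 4.
So sqrt(560) = [23; (1, 1, 1, 46)] with period length k = 4.
k is even, so the fundamental solution of x^2 - 560y^2 = 1 is (p_{k-1}, q_{k-1}) = (p_3, q_3); compute convergents through index 3.
Convergents (p_i = a_i*p_{i-1} + p_{i-2}, q_i = a_i*q_{i-1} + q_{i-2} with p_{-2}=0, p_{-1}=1, q_{-2}=1, q_{-1}=0):
  i=0: a_0=23, p_0 = 23*1 + 0 = 23, q_0 = 23*0 + 1 = 1.
  i=1: a_1=1, p_1 = 1*23 + 1 = 24, q_1 = 1*1 + 0 = 1.
  i=2: a_2=1, p_2 = 1*24 + 23 = 47, q_2 = 1*1 + 1 = 2.
  i=3: a_3=1, p_3 = 1*47 + 24 = 71, q_3 = 1*2 + 1 = 3.
Check: 71^2 - 560*3^2 = 5041 - 5040 = 1, so (x, y) = (71, 3) solves the equation, and by the theorem it is the least positive solution.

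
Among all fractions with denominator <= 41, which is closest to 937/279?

Expand x = 937/279 as a continued fraction with the Euclidean algorithm:
  937 = 3*279 + 100, so a_0 = 3.
  279 = 2*100 + 79, so a_1 = 2.
  100 = 1*79 + 21, so a_2 = 1.
  79 = 3*21 + 16, so a_3 = 3.
  21 = 1*16 + 5, so a_4 = 1.
  16 = 3*5 + 1, so a_5 = 3.
  5 = 5*1 + 0, so a_6 = 5.
so x = [3; 2, 1, 3, 1, 3, 5].
Convergents (p_i = a_i*p_{i-1} + p_{i-2}, q_i = a_i*q_{i-1} + q_{i-2} with p_{-2}=0, p_{-1}=1, q_{-2}=1, q_{-1}=0), until the denominator exceeds 41:
  i=0: a_0=3, p_0 = 3*1 + 0 = 3, q_0 = 3*0 + 1 = 1.
  i=1: a_1=2, p_1 = 2*3 + 1 = 7, q_1 = 2*1 + 0 = 2.
  i=2: a_2=1, p_2 = 1*7 + 3 = 10, q_2 = 1*2 + 1 = 3.
  i=3: a_3=3, p_3 = 3*10 + 7 = 37, q_3 = 3*3 + 2 = 11.
  i=4: a_4=1, p_4 = 1*37 + 10 = 47, q_4 = 1*11 + 3 = 14.
  i=5: a_5=3, p_5 = 3*47 + 37 = 178, q_5 = 3*14 + 11 = 53.
q_5 = 53 > 41, so the last convergent with denominator <= 41 is p_4/q_4 = 47/14.
The closest fraction with denominator <= 41 is either p_4/q_4 or the intermediate fraction (k*p_4 + p_3)/(k*q_4 + q_3) with the largest k >= 1 whose denominator stays <= 41; these approach x as k grows, and every other convergent or intermediate fraction in range is farther away.
Largest k: floor((41 - q_3)/q_4) = floor((41 - 11)/14) = 2.
That gives (2*47 + 37)/(2*14 + 11) = 131/39.
Compare the errors: |x - 47/14| = |937*14 - 47*279|/(279*14) = 5/3906, and |x - 131/39| = |937*39 - 131*279|/(279*39) = 6/10881.
Cross-multiplying, 6*3906 = 23436 < 54405 = 5*10881, so 6/10881 is smaller: the intermediate fraction 131/39 is closer to x than 47/14.

131/39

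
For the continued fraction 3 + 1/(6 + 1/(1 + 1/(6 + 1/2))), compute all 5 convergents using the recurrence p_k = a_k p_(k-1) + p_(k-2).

Using the convergent recurrence p_i = a_i*p_{i-1} + p_{i-2}, q_i = a_i*q_{i-1} + q_{i-2} with p_{-2}=0, p_{-1}=1, q_{-2}=1, q_{-1}=0:
  i=0: a_0=3, p_0 = 3*1 + 0 = 3, q_0 = 3*0 + 1 = 1.
  i=1: a_1=6, p_1 = 6*3 + 1 = 19, q_1 = 6*1 + 0 = 6.
  i=2: a_2=1, p_2 = 1*19 + 3 = 22, q_2 = 1*6 + 1 = 7.
  i=3: a_3=6, p_3 = 6*22 + 19 = 151, q_3 = 6*7 + 6 = 48.
  i=4: a_4=2, p_4 = 2*151 + 22 = 324, q_4 = 2*48 + 7 = 103.

3/1, 19/6, 22/7, 151/48, 324/103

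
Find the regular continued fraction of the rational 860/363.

[2; 2, 1, 2, 2, 3, 2, 2]

Run the Euclidean algorithm on 860 and 363; the successive quotients are the partial quotients a_0, a_1, ... (each step inverts the fractional part left over by the previous one):
  860 = 2*363 + 134, so a_0 = 2.
  363 = 2*134 + 95, so a_1 = 2.
  134 = 1*95 + 39, so a_2 = 1.
  95 = 2*39 + 17, so a_3 = 2.
  39 = 2*17 + 5, so a_4 = 2.
  17 = 3*5 + 2, so a_5 = 3.
  5 = 2*2 + 1, so a_6 = 2.
  2 = 2*1 + 0, so a_7 = 2.
The remainder reaches 0 after 8 divisions, so the expansion has 8 partial quotients, read off in order.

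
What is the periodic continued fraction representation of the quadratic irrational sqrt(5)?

Write x_i = (sqrt(5) + m_i)/d_i with (m_0, d_0) = (0, 1). a_0 = floor(sqrt(5)) = 2, since 2^2 = 4 <= 5 < 9 = 3^2.
Iterate m_{i+1} = d_i*a_i - m_i, d_{i+1} = (5 - m_{i+1}^2)/d_i, a_{i+1} = floor((a_0 + m_{i+1})/d_{i+1}):
  m_1 = 1*2 - 0 = 2, d_1 = (5 - 2^2)/1 = 1/1 = 1, a_1 = floor((2 + 2)/1) = 4.
  m_2 = 1*4 - 2 = 2, d_2 = (5 - 2^2)/1 = 1/1 = 1: (m_2, d_2) = (m_1, d_1) = (2, 1), so from here the quotient a_1 repeats; the period length is 1.
Hence the expansion of sqrt(5) is a_0 = 2 followed by the repeating block 4 (period 1).

[2; (4)]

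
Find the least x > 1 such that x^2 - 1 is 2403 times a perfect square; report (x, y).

First expand sqrt(2403) as a continued fraction. With x_i = (sqrt(2403) + m_i)/d_i and (m_0, d_0) = (0, 1): a_0 = floor(sqrt(2403)) = 49, since 49^2 = 2401 <= 2403 < 2500 = 50^2.
Iterate m_{i+1} = d_i*a_i - m_i, d_{i+1} = (2403 - m_{i+1}^2)/d_i, a_{i+1} = floor((a_0 + m_{i+1})/d_{i+1}):
  m_1 = 1*49 - 0 = 49, d_1 = (2403 - 49^2)/1 = 2/1 = 2, a_1 = floor((49 + 49)/2) = 49.
  m_2 = 2*49 - 49 = 49, d_2 = (2403 - 49^2)/2 = 2/2 = 1, a_2 = floor((49 + 49)/1) = 98.
  m_3 = 1*98 - 49 = 49, d_3 = (2403 - 49^2)/1 = 2/1 = 2: (m_3, d_3) = (m_1, d_1) = (49, 2), so from here the quotients repeat a_1, a_2; the period length is 2.
So sqrt(2403) = [49; (49, 98)] with period length k = 2.
k is even, so the fundamental solution of x^2 - 2403y^2 = 1 is (p_{k-1}, q_{k-1}) = (p_1, q_1); compute convergents through index 1.
Convergents (p_i = a_i*p_{i-1} + p_{i-2}, q_i = a_i*q_{i-1} + q_{i-2} with p_{-2}=0, p_{-1}=1, q_{-2}=1, q_{-1}=0):
  i=0: a_0=49, p_0 = 49*1 + 0 = 49, q_0 = 49*0 + 1 = 1.
  i=1: a_1=49, p_1 = 49*49 + 1 = 2402, q_1 = 49*1 + 0 = 49.
Check: 2402^2 - 2403*49^2 = 5769604 - 5769603 = 1, so (x, y) = (2402, 49) solves the equation, and by the theorem it is the least positive solution.

(x, y) = (2402, 49)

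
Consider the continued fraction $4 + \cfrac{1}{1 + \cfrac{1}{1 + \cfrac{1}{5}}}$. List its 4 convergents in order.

Using the convergent recurrence p_i = a_i*p_{i-1} + p_{i-2}, q_i = a_i*q_{i-1} + q_{i-2} with p_{-2}=0, p_{-1}=1, q_{-2}=1, q_{-1}=0:
  i=0: a_0=4, p_0 = 4*1 + 0 = 4, q_0 = 4*0 + 1 = 1.
  i=1: a_1=1, p_1 = 1*4 + 1 = 5, q_1 = 1*1 + 0 = 1.
  i=2: a_2=1, p_2 = 1*5 + 4 = 9, q_2 = 1*1 + 1 = 2.
  i=3: a_3=5, p_3 = 5*9 + 5 = 50, q_3 = 5*2 + 1 = 11.

4/1, 5/1, 9/2, 50/11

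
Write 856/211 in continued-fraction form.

[4; 17, 1, 1, 2, 2]

Run the Euclidean algorithm on 856 and 211; the successive quotients are the partial quotients a_0, a_1, ... (each step inverts the fractional part left over by the previous one):
  856 = 4*211 + 12, so a_0 = 4.
  211 = 17*12 + 7, so a_1 = 17.
  12 = 1*7 + 5, so a_2 = 1.
  7 = 1*5 + 2, so a_3 = 1.
  5 = 2*2 + 1, so a_4 = 2.
  2 = 2*1 + 0, so a_5 = 2.
The remainder reaches 0 after 6 divisions, so the expansion has 6 partial quotients, read off in order.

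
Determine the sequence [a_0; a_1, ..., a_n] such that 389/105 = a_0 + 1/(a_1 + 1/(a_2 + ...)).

Run the Euclidean algorithm on 389 and 105; the successive quotients are the partial quotients a_0, a_1, ... (each step inverts the fractional part left over by the previous one):
  389 = 3*105 + 74, so a_0 = 3.
  105 = 1*74 + 31, so a_1 = 1.
  74 = 2*31 + 12, so a_2 = 2.
  31 = 2*12 + 7, so a_3 = 2.
  12 = 1*7 + 5, so a_4 = 1.
  7 = 1*5 + 2, so a_5 = 1.
  5 = 2*2 + 1, so a_6 = 2.
  2 = 2*1 + 0, so a_7 = 2.
The remainder reaches 0 after 8 divisions, so the expansion has 8 partial quotients, read off in order.

[3; 1, 2, 2, 1, 1, 2, 2]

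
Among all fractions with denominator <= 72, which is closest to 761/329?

Expand x = 761/329 as a continued fraction with the Euclidean algorithm:
  761 = 2*329 + 103, so a_0 = 2.
  329 = 3*103 + 20, so a_1 = 3.
  103 = 5*20 + 3, so a_2 = 5.
  20 = 6*3 + 2, so a_3 = 6.
  3 = 1*2 + 1, so a_4 = 1.
  2 = 2*1 + 0, so a_5 = 2.
so x = [2; 3, 5, 6, 1, 2].
Convergents (p_i = a_i*p_{i-1} + p_{i-2}, q_i = a_i*q_{i-1} + q_{i-2} with p_{-2}=0, p_{-1}=1, q_{-2}=1, q_{-1}=0), until the denominator exceeds 72:
  i=0: a_0=2, p_0 = 2*1 + 0 = 2, q_0 = 2*0 + 1 = 1.
  i=1: a_1=3, p_1 = 3*2 + 1 = 7, q_1 = 3*1 + 0 = 3.
  i=2: a_2=5, p_2 = 5*7 + 2 = 37, q_2 = 5*3 + 1 = 16.
  i=3: a_3=6, p_3 = 6*37 + 7 = 229, q_3 = 6*16 + 3 = 99.
q_3 = 99 > 72, so the last convergent with denominator <= 72 is p_2/q_2 = 37/16.
The closest fraction with denominator <= 72 is either p_2/q_2 or the intermediate fraction (k*p_2 + p_1)/(k*q_2 + q_1) with the largest k >= 1 whose denominator stays <= 72; these approach x as k grows, and every other convergent or intermediate fraction in range is farther away.
Largest k: floor((72 - q_1)/q_2) = floor((72 - 3)/16) = 4.
That gives (4*37 + 7)/(4*16 + 3) = 155/67.
Compare the errors: |x - 37/16| = |761*16 - 37*329|/(329*16) = 3/5264, and |x - 155/67| = |761*67 - 155*329|/(329*67) = 8/22043.
Cross-multiplying, 8*5264 = 42112 < 66129 = 3*22043, so 8/22043 is smaller: the intermediate fraction 155/67 is closer to x than 37/16.

155/67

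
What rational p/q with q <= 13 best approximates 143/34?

21/5

Expand x = 143/34 as a continued fraction with the Euclidean algorithm:
  143 = 4*34 + 7, so a_0 = 4.
  34 = 4*7 + 6, so a_1 = 4.
  7 = 1*6 + 1, so a_2 = 1.
  6 = 6*1 + 0, so a_3 = 6.
so x = [4; 4, 1, 6].
Convergents (p_i = a_i*p_{i-1} + p_{i-2}, q_i = a_i*q_{i-1} + q_{i-2} with p_{-2}=0, p_{-1}=1, q_{-2}=1, q_{-1}=0), until the denominator exceeds 13:
  i=0: a_0=4, p_0 = 4*1 + 0 = 4, q_0 = 4*0 + 1 = 1.
  i=1: a_1=4, p_1 = 4*4 + 1 = 17, q_1 = 4*1 + 0 = 4.
  i=2: a_2=1, p_2 = 1*17 + 4 = 21, q_2 = 1*4 + 1 = 5.
  i=3: a_3=6, p_3 = 6*21 + 17 = 143, q_3 = 6*5 + 4 = 34.
q_3 = 34 > 13, so the last convergent with denominator <= 13 is p_2/q_2 = 21/5.
The closest fraction with denominator <= 13 is either p_2/q_2 or the intermediate fraction (k*p_2 + p_1)/(k*q_2 + q_1) with the largest k >= 1 whose denominator stays <= 13; these approach x as k grows, and every other convergent or intermediate fraction in range is farther away.
Largest k: floor((13 - q_1)/q_2) = floor((13 - 4)/5) = 1.
That gives (1*21 + 17)/(1*5 + 4) = 38/9.
Compare the errors: |x - 21/5| = |143*5 - 21*34|/(34*5) = 1/170, and |x - 38/9| = |143*9 - 38*34|/(34*9) = 5/306.
Cross-multiplying, 1*306 = 306 < 850 = 5*170, so 1/170 is smaller: the convergent 21/5 is closer to x than 38/9.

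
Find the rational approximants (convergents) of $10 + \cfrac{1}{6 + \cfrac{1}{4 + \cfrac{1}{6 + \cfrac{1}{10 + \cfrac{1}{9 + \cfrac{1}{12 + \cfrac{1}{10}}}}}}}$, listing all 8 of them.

Using the convergent recurrence p_i = a_i*p_{i-1} + p_{i-2}, q_i = a_i*q_{i-1} + q_{i-2} with p_{-2}=0, p_{-1}=1, q_{-2}=1, q_{-1}=0:
  i=0: a_0=10, p_0 = 10*1 + 0 = 10, q_0 = 10*0 + 1 = 1.
  i=1: a_1=6, p_1 = 6*10 + 1 = 61, q_1 = 6*1 + 0 = 6.
  i=2: a_2=4, p_2 = 4*61 + 10 = 254, q_2 = 4*6 + 1 = 25.
  i=3: a_3=6, p_3 = 6*254 + 61 = 1585, q_3 = 6*25 + 6 = 156.
  i=4: a_4=10, p_4 = 10*1585 + 254 = 16104, q_4 = 10*156 + 25 = 1585.
  i=5: a_5=9, p_5 = 9*16104 + 1585 = 146521, q_5 = 9*1585 + 156 = 14421.
  i=6: a_6=12, p_6 = 12*146521 + 16104 = 1774356, q_6 = 12*14421 + 1585 = 174637.
  i=7: a_7=10, p_7 = 10*1774356 + 146521 = 17890081, q_7 = 10*174637 + 14421 = 1760791.

10/1, 61/6, 254/25, 1585/156, 16104/1585, 146521/14421, 1774356/174637, 17890081/1760791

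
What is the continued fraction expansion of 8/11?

Run the Euclidean algorithm on 8 and 11; the successive quotients are the partial quotients a_0, a_1, ... (each step inverts the fractional part left over by the previous one):
  8 = 0*11 + 8, so a_0 = 0.
  11 = 1*8 + 3, so a_1 = 1.
  8 = 2*3 + 2, so a_2 = 2.
  3 = 1*2 + 1, so a_3 = 1.
  2 = 2*1 + 0, so a_4 = 2.
The remainder reaches 0 after 5 divisions, so the expansion has 5 partial quotients, read off in order.

[0; 1, 2, 1, 2]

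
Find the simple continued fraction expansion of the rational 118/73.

[1; 1, 1, 1, 1, 1, 1, 5]

Run the Euclidean algorithm on 118 and 73; the successive quotients are the partial quotients a_0, a_1, ... (each step inverts the fractional part left over by the previous one):
  118 = 1*73 + 45, so a_0 = 1.
  73 = 1*45 + 28, so a_1 = 1.
  45 = 1*28 + 17, so a_2 = 1.
  28 = 1*17 + 11, so a_3 = 1.
  17 = 1*11 + 6, so a_4 = 1.
  11 = 1*6 + 5, so a_5 = 1.
  6 = 1*5 + 1, so a_6 = 1.
  5 = 5*1 + 0, so a_7 = 5.
The remainder reaches 0 after 8 divisions, so the expansion has 8 partial quotients, read off in order.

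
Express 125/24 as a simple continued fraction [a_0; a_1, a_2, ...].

Run the Euclidean algorithm on 125 and 24; the successive quotients are the partial quotients a_0, a_1, ... (each step inverts the fractional part left over by the previous one):
  125 = 5*24 + 5, so a_0 = 5.
  24 = 4*5 + 4, so a_1 = 4.
  5 = 1*4 + 1, so a_2 = 1.
  4 = 4*1 + 0, so a_3 = 4.
The remainder reaches 0 after 4 divisions, so the expansion has 4 partial quotients, read off in order.

[5; 4, 1, 4]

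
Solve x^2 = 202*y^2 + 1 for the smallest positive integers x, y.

First expand sqrt(202) as a continued fraction. With x_i = (sqrt(202) + m_i)/d_i and (m_0, d_0) = (0, 1): a_0 = floor(sqrt(202)) = 14, since 14^2 = 196 <= 202 < 225 = 15^2.
Iterate m_{i+1} = d_i*a_i - m_i, d_{i+1} = (202 - m_{i+1}^2)/d_i, a_{i+1} = floor((a_0 + m_{i+1})/d_{i+1}):
  m_1 = 1*14 - 0 = 14, d_1 = (202 - 14^2)/1 = 6/1 = 6, a_1 = floor((14 + 14)/6) = 4.
  m_2 = 6*4 - 14 = 10, d_2 = (202 - 10^2)/6 = 102/6 = 17, a_2 = floor((14 + 10)/17) = 1.
  m_3 = 17*1 - 10 = 7, d_3 = (202 - 7^2)/17 = 153/17 = 9, a_3 = floor((14 + 7)/9) = 2.
  m_4 = 9*2 - 7 = 11, d_4 = (202 - 11^2)/9 = 81/9 = 9, a_4 = floor((14 + 11)/9) = 2.
  m_5 = 9*2 - 11 = 7, d_5 = (202 - 7^2)/9 = 153/9 = 17, a_5 = floor((14 + 7)/17) = 1.
  m_6 = 17*1 - 7 = 10, d_6 = (202 - 10^2)/17 = 102/17 = 6, a_6 = floor((14 + 10)/6) = 4.
  m_7 = 6*4 - 10 = 14, d_7 = (202 - 14^2)/6 = 6/6 = 1, a_7 = floor((14 + 14)/1) = 28.
  m_8 = 1*28 - 14 = 14, d_8 = (202 - 14^2)/1 = 6/1 = 6: (m_8, d_8) = (m_1, d_1) = (14, 6), so from here the quotients repeat a_1, ..., a_7; the period length is 7.
So sqrt(202) = [14; (4, 1, 2, 2, 1, 4, 28)] with period length k = 7.
k is odd, so (p_{k-1}, q_{k-1}) only solves x^2 - 202y^2 = -1 and the fundamental solution of x^2 - 202y^2 = 1 is (p_{2k-1}, q_{2k-1}) = (p_13, q_13); compute convergents through index 13, running through the period twice.
Convergents (p_i = a_i*p_{i-1} + p_{i-2}, q_i = a_i*q_{i-1} + q_{i-2} with p_{-2}=0, p_{-1}=1, q_{-2}=1, q_{-1}=0):
  i=0: a_0=14, p_0 = 14*1 + 0 = 14, q_0 = 14*0 + 1 = 1.
  i=1: a_1=4, p_1 = 4*14 + 1 = 57, q_1 = 4*1 + 0 = 4.
  i=2: a_2=1, p_2 = 1*57 + 14 = 71, q_2 = 1*4 + 1 = 5.
  i=3: a_3=2, p_3 = 2*71 + 57 = 199, q_3 = 2*5 + 4 = 14.
  i=4: a_4=2, p_4 = 2*199 + 71 = 469, q_4 = 2*14 + 5 = 33.
  i=5: a_5=1, p_5 = 1*469 + 199 = 668, q_5 = 1*33 + 14 = 47.
  i=6: a_6=4, p_6 = 4*668 + 469 = 3141, q_6 = 4*47 + 33 = 221.
  i=7: a_7=28, p_7 = 28*3141 + 668 = 88616, q_7 = 28*221 + 47 = 6235.
  i=8: a_8=4, p_8 = 4*88616 + 3141 = 357605, q_8 = 4*6235 + 221 = 25161.
  i=9: a_9=1, p_9 = 1*357605 + 88616 = 446221, q_9 = 1*25161 + 6235 = 31396.
  i=10: a_10=2, p_10 = 2*446221 + 357605 = 1250047, q_10 = 2*31396 + 25161 = 87953.
  i=11: a_11=2, p_11 = 2*1250047 + 446221 = 2946315, q_11 = 2*87953 + 31396 = 207302.
  i=12: a_12=1, p_12 = 1*2946315 + 1250047 = 4196362, q_12 = 1*207302 + 87953 = 295255.
  i=13: a_13=4, p_13 = 4*4196362 + 2946315 = 19731763, q_13 = 4*295255 + 207302 = 1388322.
Indeed p_6^2 - 202*q_6^2 = 9865881 - 9865882 = -1, not +1.
Check: 19731763^2 - 202*1388322^2 = 389342471088169 - 389342471088168 = 1, so (x, y) = (19731763, 1388322) solves the equation, and by the theorem it is the least positive solution.

(x, y) = (19731763, 1388322)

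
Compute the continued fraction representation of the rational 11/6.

Run the Euclidean algorithm on 11 and 6; the successive quotients are the partial quotients a_0, a_1, ... (each step inverts the fractional part left over by the previous one):
  11 = 1*6 + 5, so a_0 = 1.
  6 = 1*5 + 1, so a_1 = 1.
  5 = 5*1 + 0, so a_2 = 5.
The remainder reaches 0 after 3 divisions, so the expansion has 3 partial quotients, read off in order.

[1; 1, 5]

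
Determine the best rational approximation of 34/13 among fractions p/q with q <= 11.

Expand x = 34/13 as a continued fraction with the Euclidean algorithm:
  34 = 2*13 + 8, so a_0 = 2.
  13 = 1*8 + 5, so a_1 = 1.
  8 = 1*5 + 3, so a_2 = 1.
  5 = 1*3 + 2, so a_3 = 1.
  3 = 1*2 + 1, so a_4 = 1.
  2 = 2*1 + 0, so a_5 = 2.
so x = [2; 1, 1, 1, 1, 2].
Convergents (p_i = a_i*p_{i-1} + p_{i-2}, q_i = a_i*q_{i-1} + q_{i-2} with p_{-2}=0, p_{-1}=1, q_{-2}=1, q_{-1}=0), until the denominator exceeds 11:
  i=0: a_0=2, p_0 = 2*1 + 0 = 2, q_0 = 2*0 + 1 = 1.
  i=1: a_1=1, p_1 = 1*2 + 1 = 3, q_1 = 1*1 + 0 = 1.
  i=2: a_2=1, p_2 = 1*3 + 2 = 5, q_2 = 1*1 + 1 = 2.
  i=3: a_3=1, p_3 = 1*5 + 3 = 8, q_3 = 1*2 + 1 = 3.
  i=4: a_4=1, p_4 = 1*8 + 5 = 13, q_4 = 1*3 + 2 = 5.
  i=5: a_5=2, p_5 = 2*13 + 8 = 34, q_5 = 2*5 + 3 = 13.
q_5 = 13 > 11, so the last convergent with denominator <= 11 is p_4/q_4 = 13/5.
The closest fraction with denominator <= 11 is either p_4/q_4 or the intermediate fraction (k*p_4 + p_3)/(k*q_4 + q_3) with the largest k >= 1 whose denominator stays <= 11; these approach x as k grows, and every other convergent or intermediate fraction in range is farther away.
Largest k: floor((11 - q_3)/q_4) = floor((11 - 3)/5) = 1.
That gives (1*13 + 8)/(1*5 + 3) = 21/8.
Compare the errors: |x - 13/5| = |34*5 - 13*13|/(13*5) = 1/65, and |x - 21/8| = |34*8 - 21*13|/(13*8) = 1/104.
Cross-multiplying, 1*65 = 65 < 104 = 1*104, so 1/104 is smaller: the intermediate fraction 21/8 is closer to x than 13/5.

21/8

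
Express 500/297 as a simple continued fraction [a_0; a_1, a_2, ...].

Run the Euclidean algorithm on 500 and 297; the successive quotients are the partial quotients a_0, a_1, ... (each step inverts the fractional part left over by the previous one):
  500 = 1*297 + 203, so a_0 = 1.
  297 = 1*203 + 94, so a_1 = 1.
  203 = 2*94 + 15, so a_2 = 2.
  94 = 6*15 + 4, so a_3 = 6.
  15 = 3*4 + 3, so a_4 = 3.
  4 = 1*3 + 1, so a_5 = 1.
  3 = 3*1 + 0, so a_6 = 3.
The remainder reaches 0 after 7 divisions, so the expansion has 7 partial quotients, read off in order.

[1; 1, 2, 6, 3, 1, 3]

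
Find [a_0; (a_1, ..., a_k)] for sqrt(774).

[27; (1, 4, 1, 1, 2, 1, 1, 4, 1, 54)]

Write x_i = (sqrt(774) + m_i)/d_i with (m_0, d_0) = (0, 1). a_0 = floor(sqrt(774)) = 27, since 27^2 = 729 <= 774 < 784 = 28^2.
Iterate m_{i+1} = d_i*a_i - m_i, d_{i+1} = (774 - m_{i+1}^2)/d_i, a_{i+1} = floor((a_0 + m_{i+1})/d_{i+1}):
  m_1 = 1*27 - 0 = 27, d_1 = (774 - 27^2)/1 = 45/1 = 45, a_1 = floor((27 + 27)/45) = 1.
  m_2 = 45*1 - 27 = 18, d_2 = (774 - 18^2)/45 = 450/45 = 10, a_2 = floor((27 + 18)/10) = 4.
  m_3 = 10*4 - 18 = 22, d_3 = (774 - 22^2)/10 = 290/10 = 29, a_3 = floor((27 + 22)/29) = 1.
  m_4 = 29*1 - 22 = 7, d_4 = (774 - 7^2)/29 = 725/29 = 25, a_4 = floor((27 + 7)/25) = 1.
  m_5 = 25*1 - 7 = 18, d_5 = (774 - 18^2)/25 = 450/25 = 18, a_5 = floor((27 + 18)/18) = 2.
  m_6 = 18*2 - 18 = 18, d_6 = (774 - 18^2)/18 = 450/18 = 25, a_6 = floor((27 + 18)/25) = 1.
  m_7 = 25*1 - 18 = 7, d_7 = (774 - 7^2)/25 = 725/25 = 29, a_7 = floor((27 + 7)/29) = 1.
  m_8 = 29*1 - 7 = 22, d_8 = (774 - 22^2)/29 = 290/29 = 10, a_8 = floor((27 + 22)/10) = 4.
  m_9 = 10*4 - 22 = 18, d_9 = (774 - 18^2)/10 = 450/10 = 45, a_9 = floor((27 + 18)/45) = 1.
  m_10 = 45*1 - 18 = 27, d_10 = (774 - 27^2)/45 = 45/45 = 1, a_10 = floor((27 + 27)/1) = 54.
  m_11 = 1*54 - 27 = 27, d_11 = (774 - 27^2)/1 = 45/1 = 45: (m_11, d_11) = (m_1, d_1) = (27, 45), so from here the quotients repeat a_1, ..., a_10; the period length is 10.
Hence the expansion of sqrt(774) is a_0 = 27 followed by the repeating block 1, 4, 1, 1, 2, 1, 1, 4, 1, 54 (period 10).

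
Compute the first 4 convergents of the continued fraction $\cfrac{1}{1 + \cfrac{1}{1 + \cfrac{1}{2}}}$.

0/1, 1/1, 1/2, 3/5

Using the convergent recurrence p_i = a_i*p_{i-1} + p_{i-2}, q_i = a_i*q_{i-1} + q_{i-2} with p_{-2}=0, p_{-1}=1, q_{-2}=1, q_{-1}=0:
  i=0: a_0=0, p_0 = 0*1 + 0 = 0, q_0 = 0*0 + 1 = 1.
  i=1: a_1=1, p_1 = 1*0 + 1 = 1, q_1 = 1*1 + 0 = 1.
  i=2: a_2=1, p_2 = 1*1 + 0 = 1, q_2 = 1*1 + 1 = 2.
  i=3: a_3=2, p_3 = 2*1 + 1 = 3, q_3 = 2*2 + 1 = 5.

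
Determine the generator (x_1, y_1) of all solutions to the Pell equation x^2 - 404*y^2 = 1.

(x, y) = (201, 10)

First expand sqrt(404) as a continued fraction. With x_i = (sqrt(404) + m_i)/d_i and (m_0, d_0) = (0, 1): a_0 = floor(sqrt(404)) = 20, since 20^2 = 400 <= 404 < 441 = 21^2.
Iterate m_{i+1} = d_i*a_i - m_i, d_{i+1} = (404 - m_{i+1}^2)/d_i, a_{i+1} = floor((a_0 + m_{i+1})/d_{i+1}):
  m_1 = 1*20 - 0 = 20, d_1 = (404 - 20^2)/1 = 4/1 = 4, a_1 = floor((20 + 20)/4) = 10.
  m_2 = 4*10 - 20 = 20, d_2 = (404 - 20^2)/4 = 4/4 = 1, a_2 = floor((20 + 20)/1) = 40.
  m_3 = 1*40 - 20 = 20, d_3 = (404 - 20^2)/1 = 4/1 = 4: (m_3, d_3) = (m_1, d_1) = (20, 4), so from here the quotients repeat a_1, a_2; the period length is 2.
So sqrt(404) = [20; (10, 40)] with period length k = 2.
k is even, so the fundamental solution of x^2 - 404y^2 = 1 is (p_{k-1}, q_{k-1}) = (p_1, q_1); compute convergents through index 1.
Convergents (p_i = a_i*p_{i-1} + p_{i-2}, q_i = a_i*q_{i-1} + q_{i-2} with p_{-2}=0, p_{-1}=1, q_{-2}=1, q_{-1}=0):
  i=0: a_0=20, p_0 = 20*1 + 0 = 20, q_0 = 20*0 + 1 = 1.
  i=1: a_1=10, p_1 = 10*20 + 1 = 201, q_1 = 10*1 + 0 = 10.
Check: 201^2 - 404*10^2 = 40401 - 40400 = 1, so (x, y) = (201, 10) solves the equation, and by the theorem it is the least positive solution.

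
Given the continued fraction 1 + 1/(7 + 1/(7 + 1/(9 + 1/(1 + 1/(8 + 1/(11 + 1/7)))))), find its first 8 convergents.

1/1, 8/7, 57/50, 521/457, 578/507, 5145/4513, 57173/50150, 405356/355563

Using the convergent recurrence p_i = a_i*p_{i-1} + p_{i-2}, q_i = a_i*q_{i-1} + q_{i-2} with p_{-2}=0, p_{-1}=1, q_{-2}=1, q_{-1}=0:
  i=0: a_0=1, p_0 = 1*1 + 0 = 1, q_0 = 1*0 + 1 = 1.
  i=1: a_1=7, p_1 = 7*1 + 1 = 8, q_1 = 7*1 + 0 = 7.
  i=2: a_2=7, p_2 = 7*8 + 1 = 57, q_2 = 7*7 + 1 = 50.
  i=3: a_3=9, p_3 = 9*57 + 8 = 521, q_3 = 9*50 + 7 = 457.
  i=4: a_4=1, p_4 = 1*521 + 57 = 578, q_4 = 1*457 + 50 = 507.
  i=5: a_5=8, p_5 = 8*578 + 521 = 5145, q_5 = 8*507 + 457 = 4513.
  i=6: a_6=11, p_6 = 11*5145 + 578 = 57173, q_6 = 11*4513 + 507 = 50150.
  i=7: a_7=7, p_7 = 7*57173 + 5145 = 405356, q_7 = 7*50150 + 4513 = 355563.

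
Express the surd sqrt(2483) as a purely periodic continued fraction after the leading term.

[49; (1, 4, 1, 6, 1, 4, 1, 98)]

Write x_i = (sqrt(2483) + m_i)/d_i with (m_0, d_0) = (0, 1). a_0 = floor(sqrt(2483)) = 49, since 49^2 = 2401 <= 2483 < 2500 = 50^2.
Iterate m_{i+1} = d_i*a_i - m_i, d_{i+1} = (2483 - m_{i+1}^2)/d_i, a_{i+1} = floor((a_0 + m_{i+1})/d_{i+1}):
  m_1 = 1*49 - 0 = 49, d_1 = (2483 - 49^2)/1 = 82/1 = 82, a_1 = floor((49 + 49)/82) = 1.
  m_2 = 82*1 - 49 = 33, d_2 = (2483 - 33^2)/82 = 1394/82 = 17, a_2 = floor((49 + 33)/17) = 4.
  m_3 = 17*4 - 33 = 35, d_3 = (2483 - 35^2)/17 = 1258/17 = 74, a_3 = floor((49 + 35)/74) = 1.
  m_4 = 74*1 - 35 = 39, d_4 = (2483 - 39^2)/74 = 962/74 = 13, a_4 = floor((49 + 39)/13) = 6.
  m_5 = 13*6 - 39 = 39, d_5 = (2483 - 39^2)/13 = 962/13 = 74, a_5 = floor((49 + 39)/74) = 1.
  m_6 = 74*1 - 39 = 35, d_6 = (2483 - 35^2)/74 = 1258/74 = 17, a_6 = floor((49 + 35)/17) = 4.
  m_7 = 17*4 - 35 = 33, d_7 = (2483 - 33^2)/17 = 1394/17 = 82, a_7 = floor((49 + 33)/82) = 1.
  m_8 = 82*1 - 33 = 49, d_8 = (2483 - 49^2)/82 = 82/82 = 1, a_8 = floor((49 + 49)/1) = 98.
  m_9 = 1*98 - 49 = 49, d_9 = (2483 - 49^2)/1 = 82/1 = 82: (m_9, d_9) = (m_1, d_1) = (49, 82), so from here the quotients repeat a_1, ..., a_8; the period length is 8.
Hence the expansion of sqrt(2483) is a_0 = 49 followed by the repeating block 1, 4, 1, 6, 1, 4, 1, 98 (period 8).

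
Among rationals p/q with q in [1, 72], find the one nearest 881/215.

Expand x = 881/215 as a continued fraction with the Euclidean algorithm:
  881 = 4*215 + 21, so a_0 = 4.
  215 = 10*21 + 5, so a_1 = 10.
  21 = 4*5 + 1, so a_2 = 4.
  5 = 5*1 + 0, so a_3 = 5.
so x = [4; 10, 4, 5].
Convergents (p_i = a_i*p_{i-1} + p_{i-2}, q_i = a_i*q_{i-1} + q_{i-2} with p_{-2}=0, p_{-1}=1, q_{-2}=1, q_{-1}=0), until the denominator exceeds 72:
  i=0: a_0=4, p_0 = 4*1 + 0 = 4, q_0 = 4*0 + 1 = 1.
  i=1: a_1=10, p_1 = 10*4 + 1 = 41, q_1 = 10*1 + 0 = 10.
  i=2: a_2=4, p_2 = 4*41 + 4 = 168, q_2 = 4*10 + 1 = 41.
  i=3: a_3=5, p_3 = 5*168 + 41 = 881, q_3 = 5*41 + 10 = 215.
q_3 = 215 > 72, so the last convergent with denominator <= 72 is p_2/q_2 = 168/41.
The closest fraction with denominator <= 72 is either p_2/q_2 or the intermediate fraction (k*p_2 + p_1)/(k*q_2 + q_1) with the largest k >= 1 whose denominator stays <= 72; these approach x as k grows, and every other convergent or intermediate fraction in range is farther away.
Largest k: floor((72 - q_1)/q_2) = floor((72 - 10)/41) = 1.
That gives (1*168 + 41)/(1*41 + 10) = 209/51.
Compare the errors: |x - 168/41| = |881*41 - 168*215|/(215*41) = 1/8815, and |x - 209/51| = |881*51 - 209*215|/(215*51) = 4/10965.
Cross-multiplying, 1*10965 = 10965 < 35260 = 4*8815, so 1/8815 is smaller: the convergent 168/41 is closer to x than 209/51.

168/41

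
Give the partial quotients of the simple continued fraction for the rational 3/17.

Run the Euclidean algorithm on 3 and 17; the successive quotients are the partial quotients a_0, a_1, ... (each step inverts the fractional part left over by the previous one):
  3 = 0*17 + 3, so a_0 = 0.
  17 = 5*3 + 2, so a_1 = 5.
  3 = 1*2 + 1, so a_2 = 1.
  2 = 2*1 + 0, so a_3 = 2.
The remainder reaches 0 after 4 divisions, so the expansion has 4 partial quotients, read off in order.

[0; 5, 1, 2]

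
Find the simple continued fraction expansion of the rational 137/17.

[8; 17]

Run the Euclidean algorithm on 137 and 17; the successive quotients are the partial quotients a_0, a_1, ... (each step inverts the fractional part left over by the previous one):
  137 = 8*17 + 1, so a_0 = 8.
  17 = 17*1 + 0, so a_1 = 17.
The remainder reaches 0 after 2 divisions, so the expansion has 2 partial quotients, read off in order.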